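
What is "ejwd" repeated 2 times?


Input string: 'ejwd'
Operation: repeat 2 times
Concatenation: 'ejwd' + 'ejwd'
Result: ejwdejwd


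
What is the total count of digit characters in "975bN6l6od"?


Input string: '975bN6l6od'
Operation: count digit characters (0-9)
Scan: '9'(digit), '7'(digit), '5'(digit), 'b', 'N', '6'(digit), 'l', '6'(digit), 'o', 'd'
Digits found: 5
Result: 5


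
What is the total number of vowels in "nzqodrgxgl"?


Input string: 'nzqodrgxgl'
Operation: count vowels (a, e, i, o, u)
Scan: s[0]='n', s[1]='z', s[2]='q', s[3]='o' (vowel), s[4]='d', s[5]='r', s[6]='g', s[7]='x', s[8]='g', s[9]='l'
Vowels found: 1
Result: 1


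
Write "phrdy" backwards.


Input string: 'phrdy'
Operation: reverse character order
Original order: 'p' -> 'h' -> 'r' -> 'd' -> 'y'
Reversed order: 'y' -> 'd' -> 'r' -> 'h' -> 'p'
Result: ydrhp


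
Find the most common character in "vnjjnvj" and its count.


Input: 'vnjjnvj'
Operation: tally each character
Counts: 'j':3, 'n':2, 'v':2
Maximum: 'j' appears 3 times


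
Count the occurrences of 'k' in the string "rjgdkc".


Input string: 'rjgdkc'
Target character: 'k'
Scan each position: s[4]='k'
Matches found at indices: 4
Total: 1


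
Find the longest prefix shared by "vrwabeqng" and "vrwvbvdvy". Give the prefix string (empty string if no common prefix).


String 1: 'vrwabeqng'
String 2: 'vrwvbvdvy'
Compare position by position:
pos 0: 'v' vs 'v' match
pos 1: 'r' vs 'r' match
pos 2: 'w' vs 'w' match
pos 3: 'a' vs 'v' differ -> stop
Longest common prefix: "vrw" (length 3)


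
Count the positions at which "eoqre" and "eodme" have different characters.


String 1: 'eoqre'
String 2: 'eodme'
Compare each position: pos 0: 'e'=='e', pos 1: 'o'=='o', pos 2: 'q'!='d', pos 3: 'r'!='m', pos 4: 'e'=='e'
Differing positions: 2
Hamming distance: 2


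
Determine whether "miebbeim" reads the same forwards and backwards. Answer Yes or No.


Input string: 'miebbeim'
Reversed: 'miebbeim'
Compare pairs: s[0]='m' vs s[7]='m' (match), s[1]='i' vs s[6]='i' (match), s[2]='e' vs s[5]='e' (match), s[3]='b' vs s[4]='b' (match)
Palindrome: Yes


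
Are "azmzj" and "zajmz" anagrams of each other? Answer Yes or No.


String 1: 'azmzj' -> sorted: 'ajmzz'
String 2: 'zajmz' -> sorted: 'ajmzz'
Compare sorted forms: 'ajmzz' == 'ajmzz'
Anagram: Yes


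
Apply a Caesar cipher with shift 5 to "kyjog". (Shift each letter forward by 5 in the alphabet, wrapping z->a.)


Input: 'kyjog', shift = 5
Operation: for each letter, (position + 5) mod 26
Mapping: 'k'(10+5=15)->'p', 'y'(24+5=29, 29 mod 26=3)->'d', 'j'(9+5=14)->'o', 'o'(14+5=19)->'t', 'g'(6+5=11)->'l'
Result: pdotl


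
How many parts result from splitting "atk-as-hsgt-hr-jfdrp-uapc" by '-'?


Input string: 'atk-as-hsgt-hr-jfdrp-uapc'
Delimiter: '-'
Split result: 'atk', 'as', 'hsgt', 'hr', 'jfdrp', 'uapc'
Number of parts: 6


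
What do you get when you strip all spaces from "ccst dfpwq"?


Input string: 'ccst dfpwq'
Operation: remove all spaces
Words: 'ccst', 'dfpwq'
Join without spaces: ccstdfpwq


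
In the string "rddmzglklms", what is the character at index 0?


Input string: 'rddmzglklms'
Operation: get character at index 0
Index mapping: s[0]='r'
Result: 'r'


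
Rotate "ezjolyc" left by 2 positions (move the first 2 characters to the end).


Input: 'ezjolyc', shift = 2
Operation: split at index 2 and swap parts
Front part s[0:2] = 'ez'
Back part s[2:] = 'jolyc'
Rotated = back + front = 'jolyc' + 'ez'
Result: jolycez


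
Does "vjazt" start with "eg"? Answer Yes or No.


Input string: 'vjazt'
Prefix to check: 'eg'
First 2 characters of input: 'vj'
Match: False
Result: No


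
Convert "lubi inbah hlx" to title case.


Input string: 'lubi inbah hlx'
Operation: capitalize first letter of each word
Word transformations: 'lubi'->'Lubi', 'inbah'->'Inbah', 'hlx'->'Hlx'
Result: Lubi Inbah Hlx


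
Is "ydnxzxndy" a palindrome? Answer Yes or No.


Input string: 'ydnxzxndy'
Reversed: 'ydnxzxndy'
Compare pairs: s[0]='y' vs s[8]='y' (match), s[1]='d' vs s[7]='d' (match), s[2]='n' vs s[6]='n' (match), s[3]='x' vs s[5]='x' (match)
Palindrome: Yes


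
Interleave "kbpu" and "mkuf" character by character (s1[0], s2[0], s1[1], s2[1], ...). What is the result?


String 1: 'kbpu'
String 2: 'mkuf'
Operation: alternate characters
Pairs: 'k'+'m', 'b'+'k', 'p'+'u', 'u'+'f'
Result: kmbkpuuf


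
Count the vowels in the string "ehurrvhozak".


Input string: 'ehurrvhozak'
Operation: count vowels (a, e, i, o, u)
Scan: s[0]='e' (vowel), s[1]='h', s[2]='u' (vowel), s[3]='r', s[4]='r', s[5]='v', s[6]='h', s[7]='o' (vowel), s[8]='z', s[9]='a' (vowel), s[10]='k'
Vowels found: 4
Result: 4


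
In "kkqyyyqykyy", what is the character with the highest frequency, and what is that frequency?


Input: 'kkqyyyqykyy'
Operation: tally each character
Counts: 'k':3, 'q':2, 'y':6
Maximum: 'y' appears 6 times


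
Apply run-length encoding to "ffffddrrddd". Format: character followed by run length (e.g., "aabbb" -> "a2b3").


Input: 'ffffddrrddd'
Operation: identify consecutive runs
Runs: 'ffff' -> f4, 'dd' -> d2, 'rr' -> r2, 'ddd' -> d3
Encoded: f4d2r2d3


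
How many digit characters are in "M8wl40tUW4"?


Input string: 'M8wl40tUW4'
Operation: count digit characters (0-9)
Scan: 'M', '8'(digit), 'w', 'l', '4'(digit), '0'(digit), 't', 'U', 'W', '4'(digit)
Digits found: 4
Result: 4


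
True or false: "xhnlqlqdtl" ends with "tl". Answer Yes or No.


Input string: 'xhnlqlqdtl'
Suffix to check: 'tl'
Last 2 characters of input: 'tl'
Match: True
Result: Yes


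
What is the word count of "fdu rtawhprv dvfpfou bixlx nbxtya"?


Input string: 'fdu rtawhprv dvfpfou bixlx nbxtya'
Operation: split by spaces
Words found: 'fdu', 'rtawhprv', 'dvfpfou', 'bixlx', 'nbxtya'
Word count: 5


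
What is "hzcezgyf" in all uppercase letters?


Input string: 'hzcezgyf'
Operation: convert each letter to uppercase
Mapping: 'h'->'H', 'z'->'Z', 'c'->'C', 'e'->'E', 'z'->'Z', 'g'->'G', 'y'->'Y', 'f'->'F'
Result: HZCEZGYF


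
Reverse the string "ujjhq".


Input string: 'ujjhq'
Operation: reverse character order
Original order: 'u' -> 'j' -> 'j' -> 'h' -> 'q'
Reversed order: 'q' -> 'h' -> 'j' -> 'j' -> 'u'
Result: qhjju


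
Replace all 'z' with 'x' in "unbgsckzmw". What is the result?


Input string: 'unbgsckzmw'
Operation: replace 'z' with 'x'
Positions of 'z': 7
After replacement: unbgsckxmw


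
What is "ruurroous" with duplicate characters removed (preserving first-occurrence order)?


Input: 'ruurroous'
Operation: keep first occurrence of each character
Scan: s[0]='r' new -> keep; s[1]='u' new -> keep; s[2]='u' seen -> skip; s[3]='r' seen -> skip; s[4]='r' seen -> skip; s[5]='o' new -> keep; s[6]='o' seen -> skip; s[7]='u' seen -> skip; s[8]='s' new -> keep
Result: ruos


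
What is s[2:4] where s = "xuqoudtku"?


Input string: 'xuqoudtku'
Operation: slice [2:4]
Extract characters: s[2]='q', s[3]='o'
Result: qo


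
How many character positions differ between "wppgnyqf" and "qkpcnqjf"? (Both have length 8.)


String 1: 'wppgnyqf'
String 2: 'qkpcnqjf'
Compare each position: pos 0: 'w'!='q', pos 1: 'p'!='k', pos 2: 'p'=='p', pos 3: 'g'!='c', pos 4: 'n'=='n', pos 5: 'y'!='q', pos 6: 'q'!='j', pos 7: 'f'=='f'
Differing positions: 5
Hamming distance: 5


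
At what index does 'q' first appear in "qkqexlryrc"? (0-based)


Input string: 'qkqexlryrc'
Target: 'q'
Scanning left to right: s[0]='q'
First match at index: 0


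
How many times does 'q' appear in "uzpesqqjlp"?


Input string: 'uzpesqqjlp'
Target character: 'q'
Scan each position: s[5]='q', s[6]='q'
Matches found at indices: 5, 6
Total: 2


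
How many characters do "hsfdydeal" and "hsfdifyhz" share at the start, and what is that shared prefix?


String 1: 'hsfdydeal'
String 2: 'hsfdifyhz'
Compare position by position:
pos 0: 'h' vs 'h' match
pos 1: 's' vs 's' match
pos 2: 'f' vs 'f' match
pos 3: 'd' vs 'd' match
pos 4: 'y' vs 'i' differ -> stop
Longest common prefix: "hsfd" (length 4)


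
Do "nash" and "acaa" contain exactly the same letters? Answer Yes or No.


String 1: 'nash' -> sorted: 'ahns'
String 2: 'acaa' -> sorted: 'aaac'
Compare sorted forms: 'ahns' != 'aaac'
Anagram: No


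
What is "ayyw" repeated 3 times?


Input string: 'ayyw'
Operation: repeat 3 times
Concatenation: 'ayyw' + 'ayyw' + 'ayyw'
Result: ayywayywayyw


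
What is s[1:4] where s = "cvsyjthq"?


Input string: 'cvsyjthq'
Operation: slice [1:4]
Extract characters: s[1]='v', s[2]='s', s[3]='y'
Result: vsy


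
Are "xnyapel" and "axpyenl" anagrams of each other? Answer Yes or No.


String 1: 'xnyapel' -> sorted: 'aelnpxy'
String 2: 'axpyenl' -> sorted: 'aelnpxy'
Compare sorted forms: 'aelnpxy' == 'aelnpxy'
Anagram: Yes


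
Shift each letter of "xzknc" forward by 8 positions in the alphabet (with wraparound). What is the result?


Input: 'xzknc', shift = 8
Operation: for each letter, (position + 8) mod 26
Mapping: 'x'(23+8=31, 31 mod 26=5)->'f', 'z'(25+8=33, 33 mod 26=7)->'h', 'k'(10+8=18)->'s', 'n'(13+8=21)->'v', 'c'(2+8=10)->'k'
Result: fhsvk


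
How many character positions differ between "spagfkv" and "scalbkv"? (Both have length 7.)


String 1: 'spagfkv'
String 2: 'scalbkv'
Compare each position: pos 0: 's'=='s', pos 1: 'p'!='c', pos 2: 'a'=='a', pos 3: 'g'!='l', pos 4: 'f'!='b', pos 5: 'k'=='k', pos 6: 'v'=='v'
Differing positions: 3
Hamming distance: 3


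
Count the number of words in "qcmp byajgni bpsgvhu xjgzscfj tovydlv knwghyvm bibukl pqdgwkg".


Input string: 'qcmp byajgni bpsgvhu xjgzscfj tovydlv knwghyvm bibukl pqdgwkg'
Operation: split by spaces
Words found: 'qcmp', 'byajgni', 'bpsgvhu', 'xjgzscfj', 'tovydlv', 'knwghyvm', 'bibukl', 'pqdgwkg'
Word count: 8


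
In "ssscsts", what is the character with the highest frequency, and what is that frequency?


Input: 'ssscsts'
Operation: tally each character
Counts: 'c':1, 's':5, 't':1
Maximum: 's' appears 5 times


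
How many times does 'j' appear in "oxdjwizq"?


Input string: 'oxdjwizq'
Target character: 'j'
Scan each position: s[3]='j'
Matches found at indices: 3
Total: 1


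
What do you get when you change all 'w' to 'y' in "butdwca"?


Input string: 'butdwca'
Operation: replace 'w' with 'y'
Positions of 'w': 4
After replacement: butdyca


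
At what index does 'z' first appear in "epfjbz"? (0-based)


Input string: 'epfjbz'
Target: 'z'
Scanning left to right: s[0]='e', s[1]='p', s[2]='f', s[3]='j', s[4]='b', s[5]='z'
First match at index: 5


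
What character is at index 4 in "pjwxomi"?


Input string: 'pjwxomi'
Operation: get character at index 4
Index mapping: s[0]='p', s[1]='j', s[2]='w', s[3]='x', s[4]='o'
Result: 'o'


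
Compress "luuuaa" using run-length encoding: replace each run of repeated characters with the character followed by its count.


Input: 'luuuaa'
Operation: identify consecutive runs
Runs: 'l' -> l1, 'uuu' -> u3, 'aa' -> a2
Encoded: l1u3a2


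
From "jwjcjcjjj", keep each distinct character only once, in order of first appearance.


Input: 'jwjcjcjjj'
Operation: keep first occurrence of each character
Scan: s[0]='j' new -> keep; s[1]='w' new -> keep; s[2]='j' seen -> skip; s[3]='c' new -> keep; s[4]='j' seen -> skip; s[5]='c' seen -> skip; s[6]='j' seen -> skip; s[7]='j' seen -> skip; s[8]='j' seen -> skip
Result: jwc


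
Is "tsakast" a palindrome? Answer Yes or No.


Input string: 'tsakast'
Reversed: 'tsakast'
Compare pairs: s[0]='t' vs s[6]='t' (match), s[1]='s' vs s[5]='s' (match), s[2]='a' vs s[4]='a' (match)
Palindrome: Yes


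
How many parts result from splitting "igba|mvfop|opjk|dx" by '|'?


Input string: 'igba|mvfop|opjk|dx'
Delimiter: '|'
Split result: 'igba', 'mvfop', 'opjk', 'dx'
Number of parts: 4


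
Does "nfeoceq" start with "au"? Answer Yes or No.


Input string: 'nfeoceq'
Prefix to check: 'au'
First 2 characters of input: 'nf'
Match: False
Result: No


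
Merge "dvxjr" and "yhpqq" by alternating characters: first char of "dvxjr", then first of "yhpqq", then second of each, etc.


String 1: 'dvxjr'
String 2: 'yhpqq'
Operation: alternate characters
Pairs: 'd'+'y', 'v'+'h', 'x'+'p', 'j'+'q', 'r'+'q'
Result: dyvhxpjqrq


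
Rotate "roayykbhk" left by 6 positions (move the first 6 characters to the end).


Input: 'roayykbhk', shift = 6
Operation: split at index 6 and swap parts
Front part s[0:6] = 'roayyk'
Back part s[6:] = 'bhk'
Rotated = back + front = 'bhk' + 'roayyk'
Result: bhkroayyk


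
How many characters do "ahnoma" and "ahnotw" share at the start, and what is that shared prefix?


String 1: 'ahnoma'
String 2: 'ahnotw'
Compare position by position:
pos 0: 'a' vs 'a' match
pos 1: 'h' vs 'h' match
pos 2: 'n' vs 'n' match
pos 3: 'o' vs 'o' match
pos 4: 'm' vs 't' differ -> stop
Longest common prefix: "ahno" (length 4)


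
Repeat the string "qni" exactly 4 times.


Input string: 'qni'
Operation: repeat 4 times
Concatenation: 'qni' + 'qni' + 'qni' + 'qni'
Result: qniqniqniqni


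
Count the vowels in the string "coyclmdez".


Input string: 'coyclmdez'
Operation: count vowels (a, e, i, o, u)
Scan: s[0]='c', s[1]='o' (vowel), s[2]='y', s[3]='c', s[4]='l', s[5]='m', s[6]='d', s[7]='e' (vowel), s[8]='z'
Vowels found: 2
Result: 2


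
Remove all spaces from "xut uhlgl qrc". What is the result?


Input string: 'xut uhlgl qrc'
Operation: remove all spaces
Words: 'xut', 'uhlgl', 'qrc'
Join without spaces: xutuhlglqrc


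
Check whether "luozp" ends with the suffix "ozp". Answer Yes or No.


Input string: 'luozp'
Suffix to check: 'ozp'
Last 3 characters of input: 'ozp'
Match: True
Result: Yes


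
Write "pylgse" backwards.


Input string: 'pylgse'
Operation: reverse character order
Original order: 'p' -> 'y' -> 'l' -> 'g' -> 's' -> 'e'
Reversed order: 'e' -> 's' -> 'g' -> 'l' -> 'y' -> 'p'
Result: esglyp


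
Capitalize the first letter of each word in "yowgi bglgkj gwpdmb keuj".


Input string: 'yowgi bglgkj gwpdmb keuj'
Operation: capitalize first letter of each word
Word transformations: 'yowgi'->'Yowgi', 'bglgkj'->'Bglgkj', 'gwpdmb'->'Gwpdmb', 'keuj'->'Keuj'
Result: Yowgi Bglgkj Gwpdmb Keuj


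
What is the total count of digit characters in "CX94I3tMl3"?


Input string: 'CX94I3tMl3'
Operation: count digit characters (0-9)
Scan: 'C', 'X', '9'(digit), '4'(digit), 'I', '3'(digit), 't', 'M', 'l', '3'(digit)
Digits found: 4
Result: 4


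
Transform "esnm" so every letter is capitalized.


Input string: 'esnm'
Operation: convert each letter to uppercase
Mapping: 'e'->'E', 's'->'S', 'n'->'N', 'm'->'M'
Result: ESNM


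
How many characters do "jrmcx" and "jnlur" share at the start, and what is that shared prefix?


String 1: 'jrmcx'
String 2: 'jnlur'
Compare position by position:
pos 0: 'j' vs 'j' match
pos 1: 'r' vs 'n' differ -> stop
Longest common prefix: "j" (length 1)


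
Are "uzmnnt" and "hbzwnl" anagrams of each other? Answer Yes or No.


String 1: 'uzmnnt' -> sorted: 'mnntuz'
String 2: 'hbzwnl' -> sorted: 'bhlnwz'
Compare sorted forms: 'mnntuz' != 'bhlnwz'
Anagram: No


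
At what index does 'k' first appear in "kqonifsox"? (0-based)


Input string: 'kqonifsox'
Target: 'k'
Scanning left to right: s[0]='k'
First match at index: 0


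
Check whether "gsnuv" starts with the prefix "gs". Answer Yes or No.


Input string: 'gsnuv'
Prefix to check: 'gs'
First 2 characters of input: 'gs'
Match: True
Result: Yes


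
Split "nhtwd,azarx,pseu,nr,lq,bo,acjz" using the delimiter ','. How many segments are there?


Input string: 'nhtwd,azarx,pseu,nr,lq,bo,acjz'
Delimiter: ','
Split result: 'nhtwd', 'azarx', 'pseu', 'nr', 'lq', 'bo', 'acjz'
Number of parts: 7


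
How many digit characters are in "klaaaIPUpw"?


Input string: 'klaaaIPUpw'
Operation: count digit characters (0-9)
Scan: 'k', 'l', 'a', 'a', 'a', 'I', 'P', 'U', 'p', 'w'
Digits found: 0
Result: 0


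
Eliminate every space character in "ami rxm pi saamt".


Input string: 'ami rxm pi saamt'
Operation: remove all spaces
Words: 'ami', 'rxm', 'pi', 'saamt'
Join without spaces: amirxmpisaamt


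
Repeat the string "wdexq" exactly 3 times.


Input string: 'wdexq'
Operation: repeat 3 times
Concatenation: 'wdexq' + 'wdexq' + 'wdexq'
Result: wdexqwdexqwdexq


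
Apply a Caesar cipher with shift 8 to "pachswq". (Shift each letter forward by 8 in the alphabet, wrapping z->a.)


Input: 'pachswq', shift = 8
Operation: for each letter, (position + 8) mod 26
Mapping: 'p'(15+8=23)->'x', 'a'(0+8=8)->'i', 'c'(2+8=10)->'k', 'h'(7+8=15)->'p', 's'(18+8=26, 26 mod 26=0)->'a', 'w'(22+8=30, 30 mod 26=4)->'e', 'q'(16+8=24)->'y'
Result: xikpaey


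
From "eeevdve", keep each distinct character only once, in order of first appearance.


Input: 'eeevdve'
Operation: keep first occurrence of each character
Scan: s[0]='e' new -> keep; s[1]='e' seen -> skip; s[2]='e' seen -> skip; s[3]='v' new -> keep; s[4]='d' new -> keep; s[5]='v' seen -> skip; s[6]='e' seen -> skip
Result: evd


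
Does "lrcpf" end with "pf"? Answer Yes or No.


Input string: 'lrcpf'
Suffix to check: 'pf'
Last 2 characters of input: 'pf'
Match: True
Result: Yes


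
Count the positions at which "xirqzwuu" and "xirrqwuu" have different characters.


String 1: 'xirqzwuu'
String 2: 'xirrqwuu'
Compare each position: pos 0: 'x'=='x', pos 1: 'i'=='i', pos 2: 'r'=='r', pos 3: 'q'!='r', pos 4: 'z'!='q', pos 5: 'w'=='w', pos 6: 'u'=='u', pos 7: 'u'=='u'
Differing positions: 2
Hamming distance: 2


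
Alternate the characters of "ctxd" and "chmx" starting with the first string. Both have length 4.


String 1: 'ctxd'
String 2: 'chmx'
Operation: alternate characters
Pairs: 'c'+'c', 't'+'h', 'x'+'m', 'd'+'x'
Result: ccthxmdx


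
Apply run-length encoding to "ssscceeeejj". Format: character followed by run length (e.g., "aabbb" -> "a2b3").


Input: 'ssscceeeejj'
Operation: identify consecutive runs
Runs: 'sss' -> s3, 'cc' -> c2, 'eeee' -> e4, 'jj' -> j2
Encoded: s3c2e4j2


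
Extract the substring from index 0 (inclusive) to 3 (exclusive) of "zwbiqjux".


Input string: 'zwbiqjux'
Operation: slice [0:3]
Extract characters: s[0]='z', s[1]='w', s[2]='b'
Result: zwb


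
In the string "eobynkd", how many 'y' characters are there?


Input string: 'eobynkd'
Target character: 'y'
Scan each position: s[3]='y'
Matches found at indices: 3
Total: 1


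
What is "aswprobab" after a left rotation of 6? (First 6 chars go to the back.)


Input: 'aswprobab', shift = 6
Operation: split at index 6 and swap parts
Front part s[0:6] = 'aswpro'
Back part s[6:] = 'bab'
Rotated = back + front = 'bab' + 'aswpro'
Result: babaswpro


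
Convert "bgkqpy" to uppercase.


Input string: 'bgkqpy'
Operation: convert each letter to uppercase
Mapping: 'b'->'B', 'g'->'G', 'k'->'K', 'q'->'Q', 'p'->'P', 'y'->'Y'
Result: BGKQPY


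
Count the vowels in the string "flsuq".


Input string: 'flsuq'
Operation: count vowels (a, e, i, o, u)
Scan: s[0]='f', s[1]='l', s[2]='s', s[3]='u' (vowel), s[4]='q'
Vowels found: 1
Result: 1


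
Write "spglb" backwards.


Input string: 'spglb'
Operation: reverse character order
Original order: 's' -> 'p' -> 'g' -> 'l' -> 'b'
Reversed order: 'b' -> 'l' -> 'g' -> 'p' -> 's'
Result: blgps


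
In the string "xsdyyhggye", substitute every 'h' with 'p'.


Input string: 'xsdyyhggye'
Operation: replace 'h' with 'p'
Positions of 'h': 5
After replacement: xsdyypggye


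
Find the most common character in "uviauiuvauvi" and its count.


Input: 'uviauiuvauvi'
Operation: tally each character
Counts: 'a':2, 'i':3, 'u':4, 'v':3
Maximum: 'u' appears 4 times


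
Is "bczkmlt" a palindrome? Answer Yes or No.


Input string: 'bczkmlt'
Reversed: 'tlmkzcb'
Compare pairs: s[0]='b' vs s[6]='t' (mismatch), s[1]='c' vs s[5]='l' (mismatch), s[2]='z' vs s[4]='m' (mismatch)
Palindrome: No


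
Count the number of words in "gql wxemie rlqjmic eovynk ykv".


Input string: 'gql wxemie rlqjmic eovynk ykv'
Operation: split by spaces
Words found: 'gql', 'wxemie', 'rlqjmic', 'eovynk', 'ykv'
Word count: 5


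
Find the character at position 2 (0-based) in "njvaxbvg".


Input string: 'njvaxbvg'
Operation: get character at index 2
Index mapping: s[0]='n', s[1]='j', s[2]='v'
Result: 'v'


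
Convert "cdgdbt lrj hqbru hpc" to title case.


Input string: 'cdgdbt lrj hqbru hpc'
Operation: capitalize first letter of each word
Word transformations: 'cdgdbt'->'Cdgdbt', 'lrj'->'Lrj', 'hqbru'->'Hqbru', 'hpc'->'Hpc'
Result: Cdgdbt Lrj Hqbru Hpc


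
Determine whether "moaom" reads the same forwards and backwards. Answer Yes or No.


Input string: 'moaom'
Reversed: 'moaom'
Compare pairs: s[0]='m' vs s[4]='m' (match), s[1]='o' vs s[3]='o' (match)
Palindrome: Yes


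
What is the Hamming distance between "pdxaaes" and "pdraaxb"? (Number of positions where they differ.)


String 1: 'pdxaaes'
String 2: 'pdraaxb'
Compare each position: pos 0: 'p'=='p', pos 1: 'd'=='d', pos 2: 'x'!='r', pos 3: 'a'=='a', pos 4: 'a'=='a', pos 5: 'e'!='x', pos 6: 's'!='b'
Differing positions: 3
Hamming distance: 3


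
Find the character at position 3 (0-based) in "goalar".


Input string: 'goalar'
Operation: get character at index 3
Index mapping: s[0]='g', s[1]='o', s[2]='a', s[3]='l'
Result: 'l'


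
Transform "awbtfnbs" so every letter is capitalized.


Input string: 'awbtfnbs'
Operation: convert each letter to uppercase
Mapping: 'a'->'A', 'w'->'W', 'b'->'B', 't'->'T', 'f'->'F', 'n'->'N', 'b'->'B', 's'->'S'
Result: AWBTFNBS


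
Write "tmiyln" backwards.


Input string: 'tmiyln'
Operation: reverse character order
Original order: 't' -> 'm' -> 'i' -> 'y' -> 'l' -> 'n'
Reversed order: 'n' -> 'l' -> 'y' -> 'i' -> 'm' -> 't'
Result: nlyimt


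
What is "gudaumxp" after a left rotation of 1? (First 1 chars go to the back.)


Input: 'gudaumxp', shift = 1
Operation: split at index 1 and swap parts
Front part s[0:1] = 'g'
Back part s[1:] = 'udaumxp'
Rotated = back + front = 'udaumxp' + 'g'
Result: udaumxpg


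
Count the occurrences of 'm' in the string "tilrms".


Input string: 'tilrms'
Target character: 'm'
Scan each position: s[4]='m'
Matches found at indices: 4
Total: 1


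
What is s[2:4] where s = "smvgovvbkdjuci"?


Input string: 'smvgovvbkdjuci'
Operation: slice [2:4]
Extract characters: s[2]='v', s[3]='g'
Result: vg


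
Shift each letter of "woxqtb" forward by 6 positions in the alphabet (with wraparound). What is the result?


Input: 'woxqtb', shift = 6
Operation: for each letter, (position + 6) mod 26
Mapping: 'w'(22+6=28, 28 mod 26=2)->'c', 'o'(14+6=20)->'u', 'x'(23+6=29, 29 mod 26=3)->'d', 'q'(16+6=22)->'w', 't'(19+6=25)->'z', 'b'(1+6=7)->'h'
Result: cudwzh


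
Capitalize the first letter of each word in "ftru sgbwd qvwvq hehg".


Input string: 'ftru sgbwd qvwvq hehg'
Operation: capitalize first letter of each word
Word transformations: 'ftru'->'Ftru', 'sgbwd'->'Sgbwd', 'qvwvq'->'Qvwvq', 'hehg'->'Hehg'
Result: Ftru Sgbwd Qvwvq Hehg


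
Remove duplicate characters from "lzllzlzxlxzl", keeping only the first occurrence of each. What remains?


Input: 'lzllzlzxlxzl'
Operation: keep first occurrence of each character
Scan: s[0]='l' new -> keep; s[1]='z' new -> keep; s[2]='l' seen -> skip; s[3]='l' seen -> skip; s[4]='z' seen -> skip; s[5]='l' seen -> skip; s[6]='z' seen -> skip; s[7]='x' new -> keep; s[8]='l' seen -> skip; s[9]='x' seen -> skip; s[10]='z' seen -> skip; s[11]='l' seen -> skip
Result: lzx


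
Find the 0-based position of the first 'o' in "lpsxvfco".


Input string: 'lpsxvfco'
Target: 'o'
Scanning left to right: s[0]='l', s[1]='p', s[2]='s', s[3]='x', s[4]='v', s[5]='f', s[6]='c', s[7]='o'
First match at index: 7


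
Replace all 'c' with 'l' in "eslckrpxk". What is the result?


Input string: 'eslckrpxk'
Operation: replace 'c' with 'l'
Positions of 'c': 3
After replacement: esllkrpxk


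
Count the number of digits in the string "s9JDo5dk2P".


Input string: 's9JDo5dk2P'
Operation: count digit characters (0-9)
Scan: 's', '9'(digit), 'J', 'D', 'o', '5'(digit), 'd', 'k', '2'(digit), 'P'
Digits found: 3
Result: 3


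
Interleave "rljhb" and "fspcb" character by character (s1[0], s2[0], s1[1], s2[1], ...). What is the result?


String 1: 'rljhb'
String 2: 'fspcb'
Operation: alternate characters
Pairs: 'r'+'f', 'l'+'s', 'j'+'p', 'h'+'c', 'b'+'b'
Result: rflsjphcbb


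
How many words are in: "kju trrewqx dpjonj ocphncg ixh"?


Input string: 'kju trrewqx dpjonj ocphncg ixh'
Operation: split by spaces
Words found: 'kju', 'trrewqx', 'dpjonj', 'ocphncg', 'ixh'
Word count: 5


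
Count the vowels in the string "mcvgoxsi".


Input string: 'mcvgoxsi'
Operation: count vowels (a, e, i, o, u)
Scan: s[0]='m', s[1]='c', s[2]='v', s[3]='g', s[4]='o' (vowel), s[5]='x', s[6]='s', s[7]='i' (vowel)
Vowels found: 2
Result: 2


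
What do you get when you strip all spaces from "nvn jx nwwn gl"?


Input string: 'nvn jx nwwn gl'
Operation: remove all spaces
Words: 'nvn', 'jx', 'nwwn', 'gl'
Join without spaces: nvnjxnwwngl


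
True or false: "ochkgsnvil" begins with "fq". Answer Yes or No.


Input string: 'ochkgsnvil'
Prefix to check: 'fq'
First 2 characters of input: 'oc'
Match: False
Result: No


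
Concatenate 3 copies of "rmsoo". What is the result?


Input string: 'rmsoo'
Operation: repeat 3 times
Concatenation: 'rmsoo' + 'rmsoo' + 'rmsoo'
Result: rmsoormsoormsoo


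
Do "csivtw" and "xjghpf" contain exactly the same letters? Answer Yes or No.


String 1: 'csivtw' -> sorted: 'cistvw'
String 2: 'xjghpf' -> sorted: 'fghjpx'
Compare sorted forms: 'cistvw' != 'fghjpx'
Anagram: No


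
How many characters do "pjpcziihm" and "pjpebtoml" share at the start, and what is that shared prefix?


String 1: 'pjpcziihm'
String 2: 'pjpebtoml'
Compare position by position:
pos 0: 'p' vs 'p' match
pos 1: 'j' vs 'j' match
pos 2: 'p' vs 'p' match
pos 3: 'c' vs 'e' differ -> stop
Longest common prefix: "pjp" (length 3)


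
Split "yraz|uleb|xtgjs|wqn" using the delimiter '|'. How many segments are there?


Input string: 'yraz|uleb|xtgjs|wqn'
Delimiter: '|'
Split result: 'yraz', 'uleb', 'xtgjs', 'wqn'
Number of parts: 4


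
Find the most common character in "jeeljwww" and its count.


Input: 'jeeljwww'
Operation: tally each character
Counts: 'e':2, 'j':2, 'l':1, 'w':3
Maximum: 'w' appears 3 times


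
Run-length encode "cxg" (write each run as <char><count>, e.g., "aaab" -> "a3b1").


Input: 'cxg'
Operation: identify consecutive runs
Runs: 'c' -> c1, 'x' -> x1, 'g' -> g1
Encoded: c1x1g1


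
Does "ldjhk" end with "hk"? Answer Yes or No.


Input string: 'ldjhk'
Suffix to check: 'hk'
Last 2 characters of input: 'hk'
Match: True
Result: Yes


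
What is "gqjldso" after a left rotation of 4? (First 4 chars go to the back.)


Input: 'gqjldso', shift = 4
Operation: split at index 4 and swap parts
Front part s[0:4] = 'gqjl'
Back part s[4:] = 'dso'
Rotated = back + front = 'dso' + 'gqjl'
Result: dsogqjl


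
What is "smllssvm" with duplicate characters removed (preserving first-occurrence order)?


Input: 'smllssvm'
Operation: keep first occurrence of each character
Scan: s[0]='s' new -> keep; s[1]='m' new -> keep; s[2]='l' new -> keep; s[3]='l' seen -> skip; s[4]='s' seen -> skip; s[5]='s' seen -> skip; s[6]='v' new -> keep; s[7]='m' seen -> skip
Result: smlv


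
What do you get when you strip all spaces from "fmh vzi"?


Input string: 'fmh vzi'
Operation: remove all spaces
Words: 'fmh', 'vzi'
Join without spaces: fmhvzi


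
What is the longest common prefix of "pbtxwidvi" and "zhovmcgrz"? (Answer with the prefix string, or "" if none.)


String 1: 'pbtxwidvi'
String 2: 'zhovmcgrz'
Compare position by position:
pos 0: 'p' vs 'z' differ -> stop
Longest common prefix: "" (length 0)


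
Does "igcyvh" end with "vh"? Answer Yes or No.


Input string: 'igcyvh'
Suffix to check: 'vh'
Last 2 characters of input: 'vh'
Match: True
Result: Yes


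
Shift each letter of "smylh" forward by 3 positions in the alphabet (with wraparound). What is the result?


Input: 'smylh', shift = 3
Operation: for each letter, (position + 3) mod 26
Mapping: 's'(18+3=21)->'v', 'm'(12+3=15)->'p', 'y'(24+3=27, 27 mod 26=1)->'b', 'l'(11+3=14)->'o', 'h'(7+3=10)->'k'
Result: vpbok


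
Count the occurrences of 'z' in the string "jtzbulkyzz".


Input string: 'jtzbulkyzz'
Target character: 'z'
Scan each position: s[2]='z', s[8]='z', s[9]='z'
Matches found at indices: 2, 8, 9
Total: 3


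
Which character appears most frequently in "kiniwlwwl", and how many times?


Input: 'kiniwlwwl'
Operation: tally each character
Counts: 'i':2, 'k':1, 'l':2, 'n':1, 'w':3
Maximum: 'w' appears 3 times


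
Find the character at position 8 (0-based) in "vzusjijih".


Input string: 'vzusjijih'
Operation: get character at index 8
Index mapping: s[0]='v', s[1]='z', s[2]='u', s[3]='s', s[4]='j', s[5]='i', s[6]='j', s[7]='i', s[8]='h'
Result: 'h'


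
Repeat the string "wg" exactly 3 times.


Input string: 'wg'
Operation: repeat 3 times
Concatenation: 'wg' + 'wg' + 'wg'
Result: wgwgwg


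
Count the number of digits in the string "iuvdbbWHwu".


Input string: 'iuvdbbWHwu'
Operation: count digit characters (0-9)
Scan: 'i', 'u', 'v', 'd', 'b', 'b', 'W', 'H', 'w', 'u'
Digits found: 0
Result: 0


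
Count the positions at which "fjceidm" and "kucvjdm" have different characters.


String 1: 'fjceidm'
String 2: 'kucvjdm'
Compare each position: pos 0: 'f'!='k', pos 1: 'j'!='u', pos 2: 'c'=='c', pos 3: 'e'!='v', pos 4: 'i'!='j', pos 5: 'd'=='d', pos 6: 'm'=='m'
Differing positions: 4
Hamming distance: 4


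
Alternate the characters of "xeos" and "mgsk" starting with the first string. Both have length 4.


String 1: 'xeos'
String 2: 'mgsk'
Operation: alternate characters
Pairs: 'x'+'m', 'e'+'g', 'o'+'s', 's'+'k'
Result: xmegossk


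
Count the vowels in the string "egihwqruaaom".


Input string: 'egihwqruaaom'
Operation: count vowels (a, e, i, o, u)
Scan: s[0]='e' (vowel), s[1]='g', s[2]='i' (vowel), s[3]='h', s[4]='w', s[5]='q', s[6]='r', s[7]='u' (vowel), s[8]='a' (vowel), s[9]='a' (vowel), s[10]='o' (vowel), s[11]='m'
Vowels found: 6
Result: 6


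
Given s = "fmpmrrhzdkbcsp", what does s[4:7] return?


Input string: 'fmpmrrhzdkbcsp'
Operation: slice [4:7]
Extract characters: s[4]='r', s[5]='r', s[6]='h'
Result: rrh


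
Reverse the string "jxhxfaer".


Input string: 'jxhxfaer'
Operation: reverse character order
Original order: 'j' -> 'x' -> 'h' -> 'x' -> 'f' -> 'a' -> 'e' -> 'r'
Reversed order: 'r' -> 'e' -> 'a' -> 'f' -> 'x' -> 'h' -> 'x' -> 'j'
Result: reafxhxj


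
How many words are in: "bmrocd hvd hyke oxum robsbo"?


Input string: 'bmrocd hvd hyke oxum robsbo'
Operation: split by spaces
Words found: 'bmrocd', 'hvd', 'hyke', 'oxum', 'robsbo'
Word count: 5


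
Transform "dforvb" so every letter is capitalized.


Input string: 'dforvb'
Operation: convert each letter to uppercase
Mapping: 'd'->'D', 'f'->'F', 'o'->'O', 'r'->'R', 'v'->'V', 'b'->'B'
Result: DFORVB


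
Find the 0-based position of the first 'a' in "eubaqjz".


Input string: 'eubaqjz'
Target: 'a'
Scanning left to right: s[0]='e', s[1]='u', s[2]='b', s[3]='a'
First match at index: 3


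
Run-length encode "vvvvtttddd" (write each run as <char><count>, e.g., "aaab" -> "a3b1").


Input: 'vvvvtttddd'
Operation: identify consecutive runs
Runs: 'vvvv' -> v4, 'ttt' -> t3, 'ddd' -> d3
Encoded: v4t3d3


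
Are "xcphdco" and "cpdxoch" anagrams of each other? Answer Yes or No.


String 1: 'xcphdco' -> sorted: 'ccdhopx'
String 2: 'cpdxoch' -> sorted: 'ccdhopx'
Compare sorted forms: 'ccdhopx' == 'ccdhopx'
Anagram: Yes


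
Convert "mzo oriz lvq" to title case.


Input string: 'mzo oriz lvq'
Operation: capitalize first letter of each word
Word transformations: 'mzo'->'Mzo', 'oriz'->'Oriz', 'lvq'->'Lvq'
Result: Mzo Oriz Lvq


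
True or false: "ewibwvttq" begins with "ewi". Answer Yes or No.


Input string: 'ewibwvttq'
Prefix to check: 'ewi'
First 3 characters of input: 'ewi'
Match: True
Result: Yes


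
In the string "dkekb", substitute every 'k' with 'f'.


Input string: 'dkekb'
Operation: replace 'k' with 'f'
Positions of 'k': 1, 3
After replacement: dfefb


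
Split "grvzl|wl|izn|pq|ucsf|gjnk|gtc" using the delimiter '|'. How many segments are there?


Input string: 'grvzl|wl|izn|pq|ucsf|gjnk|gtc'
Delimiter: '|'
Split result: 'grvzl', 'wl', 'izn', 'pq', 'ucsf', 'gjnk', 'gtc'
Number of parts: 7


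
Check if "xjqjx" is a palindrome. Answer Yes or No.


Input string: 'xjqjx'
Reversed: 'xjqjx'
Compare pairs: s[0]='x' vs s[4]='x' (match), s[1]='j' vs s[3]='j' (match)
Palindrome: Yes


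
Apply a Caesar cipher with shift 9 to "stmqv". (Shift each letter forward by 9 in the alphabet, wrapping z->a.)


Input: 'stmqv', shift = 9
Operation: for each letter, (position + 9) mod 26
Mapping: 's'(18+9=27, 27 mod 26=1)->'b', 't'(19+9=28, 28 mod 26=2)->'c', 'm'(12+9=21)->'v', 'q'(16+9=25)->'z', 'v'(21+9=30, 30 mod 26=4)->'e'
Result: bcvze


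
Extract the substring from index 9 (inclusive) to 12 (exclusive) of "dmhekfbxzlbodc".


Input string: 'dmhekfbxzlbodc'
Operation: slice [9:12]
Extract characters: s[9]='l', s[10]='b', s[11]='o'
Result: lbo


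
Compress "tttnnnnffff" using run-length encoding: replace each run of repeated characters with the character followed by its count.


Input: 'tttnnnnffff'
Operation: identify consecutive runs
Runs: 'ttt' -> t3, 'nnnn' -> n4, 'ffff' -> f4
Encoded: t3n4f4


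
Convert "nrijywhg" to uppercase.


Input string: 'nrijywhg'
Operation: convert each letter to uppercase
Mapping: 'n'->'N', 'r'->'R', 'i'->'I', 'j'->'J', 'y'->'Y', 'w'->'W', 'h'->'H', 'g'->'G'
Result: NRIJYWHG


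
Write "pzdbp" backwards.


Input string: 'pzdbp'
Operation: reverse character order
Original order: 'p' -> 'z' -> 'd' -> 'b' -> 'p'
Reversed order: 'p' -> 'b' -> 'd' -> 'z' -> 'p'
Result: pbdzp


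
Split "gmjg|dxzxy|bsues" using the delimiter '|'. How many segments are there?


Input string: 'gmjg|dxzxy|bsues'
Delimiter: '|'
Split result: 'gmjg', 'dxzxy', 'bsues'
Number of parts: 3


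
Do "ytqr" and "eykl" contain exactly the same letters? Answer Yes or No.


String 1: 'ytqr' -> sorted: 'qrty'
String 2: 'eykl' -> sorted: 'ekly'
Compare sorted forms: 'qrty' != 'ekly'
Anagram: No


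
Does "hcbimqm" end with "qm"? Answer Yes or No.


Input string: 'hcbimqm'
Suffix to check: 'qm'
Last 2 characters of input: 'qm'
Match: True
Result: Yes


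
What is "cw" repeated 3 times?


Input string: 'cw'
Operation: repeat 3 times
Concatenation: 'cw' + 'cw' + 'cw'
Result: cwcwcw


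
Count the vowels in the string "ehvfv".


Input string: 'ehvfv'
Operation: count vowels (a, e, i, o, u)
Scan: s[0]='e' (vowel), s[1]='h', s[2]='v', s[3]='f', s[4]='v'
Vowels found: 1
Result: 1


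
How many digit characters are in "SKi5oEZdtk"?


Input string: 'SKi5oEZdtk'
Operation: count digit characters (0-9)
Scan: 'S', 'K', 'i', '5'(digit), 'o', 'E', 'Z', 'd', 't', 'k'
Digits found: 1
Result: 1


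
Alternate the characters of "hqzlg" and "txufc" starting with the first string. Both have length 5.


String 1: 'hqzlg'
String 2: 'txufc'
Operation: alternate characters
Pairs: 'h'+'t', 'q'+'x', 'z'+'u', 'l'+'f', 'g'+'c'
Result: htqxzulfgc


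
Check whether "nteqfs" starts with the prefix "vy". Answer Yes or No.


Input string: 'nteqfs'
Prefix to check: 'vy'
First 2 characters of input: 'nt'
Match: False
Result: No


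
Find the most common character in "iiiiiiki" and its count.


Input: 'iiiiiiki'
Operation: tally each character
Counts: 'i':7, 'k':1
Maximum: 'i' appears 7 times


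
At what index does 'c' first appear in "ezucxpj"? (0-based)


Input string: 'ezucxpj'
Target: 'c'
Scanning left to right: s[0]='e', s[1]='z', s[2]='u', s[3]='c'
First match at index: 3


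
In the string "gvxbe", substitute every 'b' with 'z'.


Input string: 'gvxbe'
Operation: replace 'b' with 'z'
Positions of 'b': 3
After replacement: gvxze


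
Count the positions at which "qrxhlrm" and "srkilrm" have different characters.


String 1: 'qrxhlrm'
String 2: 'srkilrm'
Compare each position: pos 0: 'q'!='s', pos 1: 'r'=='r', pos 2: 'x'!='k', pos 3: 'h'!='i', pos 4: 'l'=='l', pos 5: 'r'=='r', pos 6: 'm'=='m'
Differing positions: 3
Hamming distance: 3


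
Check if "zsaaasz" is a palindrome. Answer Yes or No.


Input string: 'zsaaasz'
Reversed: 'zsaaasz'
Compare pairs: s[0]='z' vs s[6]='z' (match), s[1]='s' vs s[5]='s' (match), s[2]='a' vs s[4]='a' (match)
Palindrome: Yes


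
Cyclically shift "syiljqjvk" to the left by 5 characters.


Input: 'syiljqjvk', shift = 5
Operation: split at index 5 and swap parts
Front part s[0:5] = 'syilj'
Back part s[5:] = 'qjvk'
Rotated = back + front = 'qjvk' + 'syilj'
Result: qjvksyilj


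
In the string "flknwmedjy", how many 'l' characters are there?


Input string: 'flknwmedjy'
Target character: 'l'
Scan each position: s[1]='l'
Matches found at indices: 1
Total: 1


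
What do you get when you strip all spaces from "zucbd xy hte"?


Input string: 'zucbd xy hte'
Operation: remove all spaces
Words: 'zucbd', 'xy', 'hte'
Join without spaces: zucbdxyhte


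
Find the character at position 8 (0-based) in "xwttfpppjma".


Input string: 'xwttfpppjma'
Operation: get character at index 8
Index mapping: s[0]='x', s[1]='w', s[2]='t', s[3]='t', s[4]='f', s[5]='p', s[6]='p', s[7]='p', s[8]='j'
Result: 'j'


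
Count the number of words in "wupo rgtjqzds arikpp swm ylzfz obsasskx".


Input string: 'wupo rgtjqzds arikpp swm ylzfz obsasskx'
Operation: split by spaces
Words found: 'wupo', 'rgtjqzds', 'arikpp', 'swm', 'ylzfz', 'obsasskx'
Word count: 6


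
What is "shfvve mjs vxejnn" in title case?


Input string: 'shfvve mjs vxejnn'
Operation: capitalize first letter of each word
Word transformations: 'shfvve'->'Shfvve', 'mjs'->'Mjs', 'vxejnn'->'Vxejnn'
Result: Shfvve Mjs Vxejnn


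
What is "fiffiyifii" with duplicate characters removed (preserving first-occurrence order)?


Input: 'fiffiyifii'
Operation: keep first occurrence of each character
Scan: s[0]='f' new -> keep; s[1]='i' new -> keep; s[2]='f' seen -> skip; s[3]='f' seen -> skip; s[4]='i' seen -> skip; s[5]='y' new -> keep; s[6]='i' seen -> skip; s[7]='f' seen -> skip; s[8]='i' seen -> skip; s[9]='i' seen -> skip
Result: fiy


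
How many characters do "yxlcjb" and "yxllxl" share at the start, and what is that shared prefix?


String 1: 'yxlcjb'
String 2: 'yxllxl'
Compare position by position:
pos 0: 'y' vs 'y' match
pos 1: 'x' vs 'x' match
pos 2: 'l' vs 'l' match
pos 3: 'c' vs 'l' differ -> stop
Longest common prefix: "yxl" (length 3)


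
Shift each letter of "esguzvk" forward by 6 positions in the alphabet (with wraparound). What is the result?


Input: 'esguzvk', shift = 6
Operation: for each letter, (position + 6) mod 26
Mapping: 'e'(4+6=10)->'k', 's'(18+6=24)->'y', 'g'(6+6=12)->'m', 'u'(20+6=26, 26 mod 26=0)->'a', 'z'(25+6=31, 31 mod 26=5)->'f', 'v'(21+6=27, 27 mod 26=1)->'b', 'k'(10+6=16)->'q'
Result: kymafbq


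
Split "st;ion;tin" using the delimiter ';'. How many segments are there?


Input string: 'st;ion;tin'
Delimiter: ';'
Split result: 'st', 'ion', 'tin'
Number of parts: 3


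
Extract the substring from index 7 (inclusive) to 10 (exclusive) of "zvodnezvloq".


Input string: 'zvodnezvloq'
Operation: slice [7:10]
Extract characters: s[7]='v', s[8]='l', s[9]='o'
Result: vlo


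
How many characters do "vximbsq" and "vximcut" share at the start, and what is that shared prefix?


String 1: 'vximbsq'
String 2: 'vximcut'
Compare position by position:
pos 0: 'v' vs 'v' match
pos 1: 'x' vs 'x' match
pos 2: 'i' vs 'i' match
pos 3: 'm' vs 'm' match
pos 4: 'b' vs 'c' differ -> stop
Longest common prefix: "vxim" (length 4)
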